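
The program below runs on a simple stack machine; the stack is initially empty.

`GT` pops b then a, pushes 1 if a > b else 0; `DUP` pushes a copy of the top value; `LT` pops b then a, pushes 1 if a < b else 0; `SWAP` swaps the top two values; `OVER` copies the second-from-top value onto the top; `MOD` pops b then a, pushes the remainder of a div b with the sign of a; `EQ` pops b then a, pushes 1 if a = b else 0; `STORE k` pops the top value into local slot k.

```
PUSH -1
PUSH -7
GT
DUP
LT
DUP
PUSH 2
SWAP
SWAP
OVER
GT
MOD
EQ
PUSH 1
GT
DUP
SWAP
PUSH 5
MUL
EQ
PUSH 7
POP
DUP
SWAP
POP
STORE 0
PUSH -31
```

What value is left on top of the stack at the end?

PUSH -1  → -1
PUSH -7  → -1 -7
GT       → 1
DUP      → 1 1
LT       → 0
DUP      → 0 0
PUSH 2   → 0 0 2
SWAP     → 0 2 0
SWAP     → 0 0 2
OVER     → 0 0 2 0
GT       → 0 0 1
MOD      → 0 0
EQ       → 1
PUSH 1   → 1 1
GT       → 0
DUP      → 0 0
SWAP     → 0 0
PUSH 5   → 0 0 5
MUL      → 0 0
EQ       → 1
PUSH 7   → 1 7
POP      → 1
DUP      → 1 1
SWAP     → 1 1
POP      → 1
STORE 0  → (empty)
PUSH -31 → -31

-31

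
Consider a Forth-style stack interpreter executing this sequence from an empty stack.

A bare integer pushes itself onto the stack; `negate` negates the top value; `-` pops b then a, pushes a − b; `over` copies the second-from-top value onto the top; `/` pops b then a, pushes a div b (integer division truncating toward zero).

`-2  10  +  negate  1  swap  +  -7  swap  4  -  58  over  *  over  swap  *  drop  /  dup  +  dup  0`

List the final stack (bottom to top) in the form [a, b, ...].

[0, 0, 0]

-2     → -2
10     → -2 10
+      → 8
negate → -8
1      → -8 1
swap   → 1 -8
+      → -7
-7     → -7 -7
swap   → -7 -7
4      → -7 -7 4
-      → -7 -11
58     → -7 -11 58
over   → -7 -11 58 -11
*      → -7 -11 -638
over   → -7 -11 -638 -11
swap   → -7 -11 -11 -638
*      → -7 -11 7018
drop   → -7 -11
/      → 0
dup    → 0 0
+      → 0
dup    → 0 0
0      → 0 0 0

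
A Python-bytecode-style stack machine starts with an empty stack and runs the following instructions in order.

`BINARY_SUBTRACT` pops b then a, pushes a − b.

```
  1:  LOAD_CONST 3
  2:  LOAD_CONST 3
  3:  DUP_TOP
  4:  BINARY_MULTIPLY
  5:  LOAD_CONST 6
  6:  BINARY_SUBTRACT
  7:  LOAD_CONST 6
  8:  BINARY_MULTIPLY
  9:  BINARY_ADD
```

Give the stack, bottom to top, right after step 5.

LOAD_CONST 3    → 3
LOAD_CONST 3    → 3 3
DUP_TOP         → 3 3 3
BINARY_MULTIPLY → 3 9
LOAD_CONST 6    → 3 9 6

[3, 9, 6]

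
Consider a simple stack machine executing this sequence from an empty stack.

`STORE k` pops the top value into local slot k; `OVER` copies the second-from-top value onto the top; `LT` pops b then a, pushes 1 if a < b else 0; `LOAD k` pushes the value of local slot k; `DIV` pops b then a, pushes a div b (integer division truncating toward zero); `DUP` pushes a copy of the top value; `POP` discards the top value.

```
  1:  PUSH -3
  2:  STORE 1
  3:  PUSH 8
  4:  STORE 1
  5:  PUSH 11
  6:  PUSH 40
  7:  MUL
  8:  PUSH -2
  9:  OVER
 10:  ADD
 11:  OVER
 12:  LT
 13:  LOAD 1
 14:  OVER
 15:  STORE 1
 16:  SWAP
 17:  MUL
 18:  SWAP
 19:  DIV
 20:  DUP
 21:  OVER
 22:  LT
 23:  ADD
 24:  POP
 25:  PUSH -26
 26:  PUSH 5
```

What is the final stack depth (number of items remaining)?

2

PUSH -3  → [-3]
STORE 1  → []
PUSH 8   → [8]
STORE 1  → []
PUSH 11  → [11]
PUSH 40  → [11, 40]
MUL      → [440]
PUSH -2  → [440, -2]
OVER     → [440, -2, 440]
ADD      → [440, 438]
OVER     → [440, 438, 440]
LT       → [440, 1]
LOAD 1   → [440, 1, 8]
OVER     → [440, 1, 8, 1]
STORE 1  → [440, 1, 8]
SWAP     → [440, 8, 1]
MUL      → [440, 8]
SWAP     → [8, 440]
DIV      → [0]
DUP      → [0, 0]
OVER     → [0, 0, 0]
LT       → [0, 0]
ADD      → [0]
POP      → []
PUSH -26 → [-26]
PUSH 5   → [-26, 5]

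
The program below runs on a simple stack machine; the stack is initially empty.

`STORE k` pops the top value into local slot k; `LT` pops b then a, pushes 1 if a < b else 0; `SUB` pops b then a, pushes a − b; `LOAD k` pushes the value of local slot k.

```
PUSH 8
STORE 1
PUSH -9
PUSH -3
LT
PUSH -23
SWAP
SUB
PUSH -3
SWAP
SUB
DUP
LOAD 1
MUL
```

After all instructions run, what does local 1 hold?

8

PUSH 8    [8]
STORE 1   []
PUSH -9   [-9]
PUSH -3   [-9, -3]
LT        [1]
PUSH -23  [1, -23]
SWAP      [-23, 1]
SUB       [-24]
PUSH -3   [-24, -3]
SWAP      [-3, -24]
SUB       [21]
DUP       [21, 21]
LOAD 1    [21, 21, 8]
MUL       [21, 168]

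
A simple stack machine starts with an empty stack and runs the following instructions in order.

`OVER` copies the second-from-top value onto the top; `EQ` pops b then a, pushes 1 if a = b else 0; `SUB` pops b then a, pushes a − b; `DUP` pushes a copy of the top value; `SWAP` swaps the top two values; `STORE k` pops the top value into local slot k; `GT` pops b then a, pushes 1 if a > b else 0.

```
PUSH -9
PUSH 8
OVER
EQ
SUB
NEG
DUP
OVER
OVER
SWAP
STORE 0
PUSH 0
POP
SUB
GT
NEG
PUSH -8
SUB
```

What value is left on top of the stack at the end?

7

PUSH -9 -> [-9]
PUSH 8  -> [-9, 8]
OVER    -> [-9, 8, -9]
EQ      -> [-9, 0]
SUB     -> [-9]
NEG     -> [9]
DUP     -> [9, 9]
OVER    -> [9, 9, 9]
OVER    -> [9, 9, 9, 9]
SWAP    -> [9, 9, 9, 9]
STORE 0 -> [9, 9, 9]
PUSH 0  -> [9, 9, 9, 0]
POP     -> [9, 9, 9]
SUB     -> [9, 0]
GT      -> [1]
NEG     -> [-1]
PUSH -8 -> [-1, -8]
SUB     -> [7]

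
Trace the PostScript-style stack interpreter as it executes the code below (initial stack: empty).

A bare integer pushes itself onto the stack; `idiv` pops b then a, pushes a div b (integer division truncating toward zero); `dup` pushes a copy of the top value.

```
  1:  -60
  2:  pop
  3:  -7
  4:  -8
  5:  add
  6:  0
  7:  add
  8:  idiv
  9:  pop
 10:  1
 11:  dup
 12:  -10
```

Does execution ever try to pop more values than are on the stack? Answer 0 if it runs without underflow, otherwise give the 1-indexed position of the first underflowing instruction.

-60 → [-60]
pop → []
-7  → [-7]
-8  → [-7, -8]
add → [-15]
0   → [-15, 0]
add → [-15]
idiv  — needs 2 operands, stack has 1 → underflow

8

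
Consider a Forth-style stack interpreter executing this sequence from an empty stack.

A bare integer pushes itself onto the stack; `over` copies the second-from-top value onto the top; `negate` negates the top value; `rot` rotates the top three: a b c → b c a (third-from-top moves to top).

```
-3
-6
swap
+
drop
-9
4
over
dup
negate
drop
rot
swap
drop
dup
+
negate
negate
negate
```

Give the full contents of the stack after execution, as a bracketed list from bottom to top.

-3     : -3
-6     : -3 -6
swap   : -6 -3
+      : -9
drop   : (empty)
-9     : -9
4      : -9 4
over   : -9 4 -9
dup    : -9 4 -9 -9
negate : -9 4 -9 9
drop   : -9 4 -9
rot    : 4 -9 -9
swap   : 4 -9 -9
drop   : 4 -9
dup    : 4 -9 -9
+      : 4 -18
negate : 4 18
negate : 4 -18
negate : 4 18

[4, 18]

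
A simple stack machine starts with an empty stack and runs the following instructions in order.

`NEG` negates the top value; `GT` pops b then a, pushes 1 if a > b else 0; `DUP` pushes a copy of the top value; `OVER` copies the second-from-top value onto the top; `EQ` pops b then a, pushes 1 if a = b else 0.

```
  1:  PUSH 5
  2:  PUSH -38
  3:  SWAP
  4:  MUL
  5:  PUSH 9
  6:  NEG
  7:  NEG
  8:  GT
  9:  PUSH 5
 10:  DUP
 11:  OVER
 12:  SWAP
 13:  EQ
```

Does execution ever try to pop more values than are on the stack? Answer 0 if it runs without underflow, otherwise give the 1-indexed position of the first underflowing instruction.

0

PUSH 5   : [5]
PUSH -38 : [5, -38]
SWAP     : [-38, 5]
MUL      : [-190]
PUSH 9   : [-190, 9]
NEG      : [-190, -9]
NEG      : [-190, 9]
GT       : [0]
PUSH 5   : [0, 5]
DUP      : [0, 5, 5]
OVER     : [0, 5, 5, 5]
SWAP     : [0, 5, 5, 5]
EQ       : [0, 5, 1]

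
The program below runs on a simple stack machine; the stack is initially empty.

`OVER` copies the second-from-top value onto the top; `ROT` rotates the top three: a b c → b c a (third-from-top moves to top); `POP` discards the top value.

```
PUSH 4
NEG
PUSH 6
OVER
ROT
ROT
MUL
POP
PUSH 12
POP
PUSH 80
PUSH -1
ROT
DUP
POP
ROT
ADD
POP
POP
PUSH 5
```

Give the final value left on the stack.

PUSH 4   4
NEG      -4
PUSH 6   -4 6
OVER     -4 6 -4
ROT      6 -4 -4
ROT      -4 -4 6
MUL      -4 -24
POP      -4
PUSH 12  -4 12
POP      -4
PUSH 80  -4 80
PUSH -1  -4 80 -1
ROT      80 -1 -4
DUP      80 -1 -4 -4
POP      80 -1 -4
ROT      -1 -4 80
ADD      -1 76
POP      -1
POP      (empty)
PUSH 5   5

5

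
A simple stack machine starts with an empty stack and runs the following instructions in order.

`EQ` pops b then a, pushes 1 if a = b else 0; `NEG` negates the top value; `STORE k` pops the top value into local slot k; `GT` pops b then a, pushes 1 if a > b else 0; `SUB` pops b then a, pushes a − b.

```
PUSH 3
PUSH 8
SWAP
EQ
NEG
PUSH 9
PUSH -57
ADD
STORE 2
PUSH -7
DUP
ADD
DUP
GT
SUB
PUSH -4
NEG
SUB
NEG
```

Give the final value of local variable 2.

PUSH 3   → [3]
PUSH 8   → [3, 8]
SWAP     → [8, 3]
EQ       → [0]
NEG      → [0]
PUSH 9   → [0, 9]
PUSH -57 → [0, 9, -57]
ADD      → [0, -48]
STORE 2  → [0]
PUSH -7  → [0, -7]
DUP      → [0, -7, -7]
ADD      → [0, -14]
DUP      → [0, -14, -14]
GT       → [0, 0]
SUB      → [0]
PUSH -4  → [0, -4]
NEG      → [0, 4]
SUB      → [-4]
NEG      → [4]

-48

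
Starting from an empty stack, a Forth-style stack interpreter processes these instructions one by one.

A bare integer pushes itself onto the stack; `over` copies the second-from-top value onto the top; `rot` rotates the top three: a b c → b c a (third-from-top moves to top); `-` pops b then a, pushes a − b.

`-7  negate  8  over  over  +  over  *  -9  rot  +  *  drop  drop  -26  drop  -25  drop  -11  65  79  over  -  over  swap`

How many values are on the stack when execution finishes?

-7     : -7
negate : 7
8      : 7 8
over   : 7 8 7
over   : 7 8 7 8
+      : 7 8 15
over   : 7 8 15 8
*      : 7 8 120
-9     : 7 8 120 -9
rot    : 7 120 -9 8
+      : 7 120 -1
*      : 7 -120
drop   : 7
drop   : (empty)
-26    : -26
drop   : (empty)
-25    : -25
drop   : (empty)
-11    : -11
65     : -11 65
79     : -11 65 79
over   : -11 65 79 65
-      : -11 65 14
over   : -11 65 14 65
swap   : -11 65 65 14

4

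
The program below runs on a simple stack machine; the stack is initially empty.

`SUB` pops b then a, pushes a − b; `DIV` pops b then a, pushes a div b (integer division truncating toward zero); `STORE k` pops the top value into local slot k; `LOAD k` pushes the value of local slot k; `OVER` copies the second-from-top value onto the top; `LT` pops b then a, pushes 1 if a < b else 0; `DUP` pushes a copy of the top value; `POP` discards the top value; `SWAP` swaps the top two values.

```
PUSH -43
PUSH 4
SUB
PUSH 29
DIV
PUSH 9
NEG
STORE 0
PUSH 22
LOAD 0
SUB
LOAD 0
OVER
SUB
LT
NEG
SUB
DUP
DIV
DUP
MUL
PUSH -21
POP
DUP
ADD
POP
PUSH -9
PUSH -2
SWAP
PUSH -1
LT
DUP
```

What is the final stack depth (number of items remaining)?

3

PUSH -43 : [-43]
PUSH 4   : [-43, 4]
SUB      : [-47]
PUSH 29  : [-47, 29]
DIV      : [-1]
PUSH 9   : [-1, 9]
NEG      : [-1, -9]
STORE 0  : [-1]
PUSH 22  : [-1, 22]
LOAD 0   : [-1, 22, -9]
SUB      : [-1, 31]
LOAD 0   : [-1, 31, -9]
OVER     : [-1, 31, -9, 31]
SUB      : [-1, 31, -40]
LT       : [-1, 0]
NEG      : [-1, 0]
SUB      : [-1]
DUP      : [-1, -1]
DIV      : [1]
DUP      : [1, 1]
MUL      : [1]
PUSH -21 : [1, -21]
POP      : [1]
DUP      : [1, 1]
ADD      : [2]
POP      : []
PUSH -9  : [-9]
PUSH -2  : [-9, -2]
SWAP     : [-2, -9]
PUSH -1  : [-2, -9, -1]
LT       : [-2, 1]
DUP      : [-2, 1, 1]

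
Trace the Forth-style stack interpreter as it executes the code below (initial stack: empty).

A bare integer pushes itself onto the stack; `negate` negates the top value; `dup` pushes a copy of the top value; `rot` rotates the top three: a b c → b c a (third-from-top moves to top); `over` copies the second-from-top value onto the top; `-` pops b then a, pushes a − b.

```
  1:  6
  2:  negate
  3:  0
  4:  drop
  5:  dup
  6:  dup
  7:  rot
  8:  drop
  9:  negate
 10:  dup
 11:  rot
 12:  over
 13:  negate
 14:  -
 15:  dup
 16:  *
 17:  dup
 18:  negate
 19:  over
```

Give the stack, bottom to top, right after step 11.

6      : [6]
negate : [-6]
0      : [-6, 0]
drop   : [-6]
dup    : [-6, -6]
dup    : [-6, -6, -6]
rot    : [-6, -6, -6]
drop   : [-6, -6]
negate : [-6, 6]
dup    : [-6, 6, 6]
rot    : [6, 6, -6]

[6, 6, -6]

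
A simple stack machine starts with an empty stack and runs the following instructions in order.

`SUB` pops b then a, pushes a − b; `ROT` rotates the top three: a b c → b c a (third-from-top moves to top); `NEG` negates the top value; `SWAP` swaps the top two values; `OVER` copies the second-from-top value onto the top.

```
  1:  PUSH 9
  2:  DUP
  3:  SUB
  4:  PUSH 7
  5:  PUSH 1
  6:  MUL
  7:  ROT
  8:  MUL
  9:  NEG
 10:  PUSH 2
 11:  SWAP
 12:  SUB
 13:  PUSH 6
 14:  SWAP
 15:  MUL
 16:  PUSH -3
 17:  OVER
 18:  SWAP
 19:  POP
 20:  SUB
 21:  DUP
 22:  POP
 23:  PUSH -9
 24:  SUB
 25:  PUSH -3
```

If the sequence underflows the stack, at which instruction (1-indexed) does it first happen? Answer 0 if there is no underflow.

7

PUSH 9 : 9
DUP    : 9 9
SUB    : 0
PUSH 7 : 0 7
PUSH 1 : 0 7 1
MUL    : 0 7
ROT  — needs 3 operands, stack has 2 → underflow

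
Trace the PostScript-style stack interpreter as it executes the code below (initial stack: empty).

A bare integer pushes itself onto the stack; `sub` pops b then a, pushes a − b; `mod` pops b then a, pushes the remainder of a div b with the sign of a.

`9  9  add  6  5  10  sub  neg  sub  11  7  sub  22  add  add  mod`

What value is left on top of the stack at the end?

9   -> 9
9   -> 9 9
add -> 18
6   -> 18 6
5   -> 18 6 5
10  -> 18 6 5 10
sub -> 18 6 -5
neg -> 18 6 5
sub -> 18 1
11  -> 18 1 11
7   -> 18 1 11 7
sub -> 18 1 4
22  -> 18 1 4 22
add -> 18 1 26
add -> 18 27
mod -> 18

18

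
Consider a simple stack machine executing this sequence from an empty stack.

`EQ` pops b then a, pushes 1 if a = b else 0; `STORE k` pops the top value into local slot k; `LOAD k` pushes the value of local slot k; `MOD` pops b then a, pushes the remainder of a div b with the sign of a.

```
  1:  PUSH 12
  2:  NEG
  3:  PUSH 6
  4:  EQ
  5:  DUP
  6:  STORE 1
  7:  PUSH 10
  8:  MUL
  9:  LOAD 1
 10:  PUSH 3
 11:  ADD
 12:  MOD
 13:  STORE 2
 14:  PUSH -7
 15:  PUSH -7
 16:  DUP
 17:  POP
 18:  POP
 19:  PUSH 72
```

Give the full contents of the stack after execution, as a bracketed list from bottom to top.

PUSH 12 : [12]
NEG     : [-12]
PUSH 6  : [-12, 6]
EQ      : [0]
DUP     : [0, 0]
STORE 1 : [0]
PUSH 10 : [0, 10]
MUL     : [0]
LOAD 1  : [0, 0]
PUSH 3  : [0, 0, 3]
ADD     : [0, 3]
MOD     : [0]
STORE 2 : []
PUSH -7 : [-7]
PUSH -7 : [-7, -7]
DUP     : [-7, -7, -7]
POP     : [-7, -7]
POP     : [-7]
PUSH 72 : [-7, 72]

[-7, 72]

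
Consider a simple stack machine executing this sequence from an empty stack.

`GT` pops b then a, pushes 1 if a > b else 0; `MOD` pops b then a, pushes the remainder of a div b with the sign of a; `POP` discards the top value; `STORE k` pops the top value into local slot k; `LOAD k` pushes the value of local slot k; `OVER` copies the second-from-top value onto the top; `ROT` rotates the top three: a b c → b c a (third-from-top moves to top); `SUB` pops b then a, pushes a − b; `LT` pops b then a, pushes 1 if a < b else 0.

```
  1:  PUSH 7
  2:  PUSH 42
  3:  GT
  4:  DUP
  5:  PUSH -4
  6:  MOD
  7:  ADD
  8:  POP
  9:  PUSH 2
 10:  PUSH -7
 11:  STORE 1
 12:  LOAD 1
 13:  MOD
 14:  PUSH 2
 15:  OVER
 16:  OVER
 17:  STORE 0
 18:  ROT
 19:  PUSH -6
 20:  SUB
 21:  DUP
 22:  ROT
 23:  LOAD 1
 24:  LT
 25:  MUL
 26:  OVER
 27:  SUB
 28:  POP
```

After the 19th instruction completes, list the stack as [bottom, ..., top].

PUSH 7  -> 7
PUSH 42 -> 7 42
GT      -> 0
DUP     -> 0 0
PUSH -4 -> 0 0 -4
MOD     -> 0 0
ADD     -> 0
POP     -> (empty)
PUSH 2  -> 2
PUSH -7 -> 2 -7
STORE 1 -> 2
LOAD 1  -> 2 -7
MOD     -> 2
PUSH 2  -> 2 2
OVER    -> 2 2 2
OVER    -> 2 2 2 2
STORE 0 -> 2 2 2
ROT     -> 2 2 2
PUSH -6 -> 2 2 2 -6

[2, 2, 2, -6]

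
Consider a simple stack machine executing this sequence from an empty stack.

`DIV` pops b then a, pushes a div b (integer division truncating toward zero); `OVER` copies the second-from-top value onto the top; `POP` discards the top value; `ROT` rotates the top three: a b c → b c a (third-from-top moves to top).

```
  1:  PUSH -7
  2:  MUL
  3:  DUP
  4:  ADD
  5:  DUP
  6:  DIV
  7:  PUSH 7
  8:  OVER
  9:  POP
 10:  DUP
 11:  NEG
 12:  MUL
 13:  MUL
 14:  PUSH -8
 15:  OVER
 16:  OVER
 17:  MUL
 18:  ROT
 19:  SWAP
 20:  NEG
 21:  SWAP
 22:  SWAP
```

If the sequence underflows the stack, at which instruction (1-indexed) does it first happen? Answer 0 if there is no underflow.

2

PUSH -7  -7
MUL  — needs 2 operands, stack has 1 → underflow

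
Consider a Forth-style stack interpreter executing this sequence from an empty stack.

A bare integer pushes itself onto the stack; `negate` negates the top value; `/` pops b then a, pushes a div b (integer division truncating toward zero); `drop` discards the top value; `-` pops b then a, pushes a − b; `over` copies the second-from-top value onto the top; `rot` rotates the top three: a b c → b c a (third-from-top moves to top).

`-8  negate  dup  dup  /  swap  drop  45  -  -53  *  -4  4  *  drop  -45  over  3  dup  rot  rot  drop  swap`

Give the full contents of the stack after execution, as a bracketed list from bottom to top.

-8     : [-8]
negate : [8]
dup    : [8, 8]
dup    : [8, 8, 8]
/      : [8, 1]
swap   : [1, 8]
drop   : [1]
45     : [1, 45]
-      : [-44]
-53    : [-44, -53]
*      : [2332]
-4     : [2332, -4]
4      : [2332, -4, 4]
*      : [2332, -16]
drop   : [2332]
-45    : [2332, -45]
over   : [2332, -45, 2332]
3      : [2332, -45, 2332, 3]
dup    : [2332, -45, 2332, 3, 3]
rot    : [2332, -45, 3, 3, 2332]
rot    : [2332, -45, 3, 2332, 3]
drop   : [2332, -45, 3, 2332]
swap   : [2332, -45, 2332, 3]

[2332, -45, 2332, 3]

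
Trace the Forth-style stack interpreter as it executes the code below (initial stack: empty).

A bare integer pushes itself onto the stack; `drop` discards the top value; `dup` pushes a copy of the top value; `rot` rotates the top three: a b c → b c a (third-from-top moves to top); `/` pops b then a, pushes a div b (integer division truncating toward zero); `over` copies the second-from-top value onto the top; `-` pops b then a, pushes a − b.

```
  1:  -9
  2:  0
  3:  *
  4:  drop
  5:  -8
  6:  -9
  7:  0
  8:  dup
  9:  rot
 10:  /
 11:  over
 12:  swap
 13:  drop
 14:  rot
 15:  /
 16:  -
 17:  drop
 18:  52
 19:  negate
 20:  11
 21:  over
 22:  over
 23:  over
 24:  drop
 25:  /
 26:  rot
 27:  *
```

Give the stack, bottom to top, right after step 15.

[0, 0]

-9   : -9
0    : -9 0
*    : 0
drop : (empty)
-8   : -8
-9   : -8 -9
0    : -8 -9 0
dup  : -8 -9 0 0
rot  : -8 0 0 -9
/    : -8 0 0
over : -8 0 0 0
swap : -8 0 0 0
drop : -8 0 0
rot  : 0 0 -8
/    : 0 0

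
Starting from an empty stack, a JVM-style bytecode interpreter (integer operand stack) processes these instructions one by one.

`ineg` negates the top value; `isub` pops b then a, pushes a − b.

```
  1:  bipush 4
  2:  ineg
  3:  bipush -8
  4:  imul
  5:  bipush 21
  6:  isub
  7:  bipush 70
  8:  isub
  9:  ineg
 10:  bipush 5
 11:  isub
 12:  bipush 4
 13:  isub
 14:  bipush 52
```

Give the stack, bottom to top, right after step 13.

bipush 4  : 4
ineg      : -4
bipush -8 : -4 -8
imul      : 32
bipush 21 : 32 21
isub      : 11
bipush 70 : 11 70
isub      : -59
ineg      : 59
bipush 5  : 59 5
isub      : 54
bipush 4  : 54 4
isub      : 50

[50]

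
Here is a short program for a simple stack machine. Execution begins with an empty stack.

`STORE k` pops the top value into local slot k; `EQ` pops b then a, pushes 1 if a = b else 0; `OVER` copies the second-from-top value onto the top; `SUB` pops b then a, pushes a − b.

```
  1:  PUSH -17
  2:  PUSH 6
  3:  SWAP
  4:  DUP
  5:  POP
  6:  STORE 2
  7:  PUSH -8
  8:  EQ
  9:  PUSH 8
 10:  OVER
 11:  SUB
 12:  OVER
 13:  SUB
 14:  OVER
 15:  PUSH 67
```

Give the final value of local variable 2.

PUSH -17 : [-17]
PUSH 6   : [-17, 6]
SWAP     : [6, -17]
DUP      : [6, -17, -17]
POP      : [6, -17]
STORE 2  : [6]
PUSH -8  : [6, -8]
EQ       : [0]
PUSH 8   : [0, 8]
OVER     : [0, 8, 0]
SUB      : [0, 8]
OVER     : [0, 8, 0]
SUB      : [0, 8]
OVER     : [0, 8, 0]
PUSH 67  : [0, 8, 0, 67]

-17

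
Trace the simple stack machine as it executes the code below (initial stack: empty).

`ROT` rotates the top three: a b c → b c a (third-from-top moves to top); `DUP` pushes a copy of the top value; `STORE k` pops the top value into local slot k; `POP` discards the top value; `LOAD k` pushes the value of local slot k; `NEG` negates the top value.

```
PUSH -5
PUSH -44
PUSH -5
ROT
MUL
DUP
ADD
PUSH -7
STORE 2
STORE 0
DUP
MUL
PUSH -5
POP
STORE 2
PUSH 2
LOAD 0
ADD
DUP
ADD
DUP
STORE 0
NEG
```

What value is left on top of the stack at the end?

PUSH -5   -5
PUSH -44  -5 -44
PUSH -5   -5 -44 -5
ROT       -44 -5 -5
MUL       -44 25
DUP       -44 25 25
ADD       -44 50
PUSH -7   -44 50 -7
STORE 2   -44 50
STORE 0   -44
DUP       -44 -44
MUL       1936
PUSH -5   1936 -5
POP       1936
STORE 2   (empty)
PUSH 2    2
LOAD 0    2 50
ADD       52
DUP       52 52
ADD       104
DUP       104 104
STORE 0   104
NEG       -104

-104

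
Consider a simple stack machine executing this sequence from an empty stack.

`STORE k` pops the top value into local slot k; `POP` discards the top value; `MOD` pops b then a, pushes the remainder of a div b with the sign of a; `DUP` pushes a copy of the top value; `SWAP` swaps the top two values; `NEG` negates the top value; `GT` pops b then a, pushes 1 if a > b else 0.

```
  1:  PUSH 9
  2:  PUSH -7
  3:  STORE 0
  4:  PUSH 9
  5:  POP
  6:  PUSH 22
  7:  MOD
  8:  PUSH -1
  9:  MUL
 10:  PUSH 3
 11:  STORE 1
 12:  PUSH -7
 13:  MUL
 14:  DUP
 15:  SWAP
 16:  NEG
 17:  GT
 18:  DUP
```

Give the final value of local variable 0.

-7

PUSH 9   9
PUSH -7  9 -7
STORE 0  9
PUSH 9   9 9
POP      9
PUSH 22  9 22
MOD      9
PUSH -1  9 -1
MUL      -9
PUSH 3   -9 3
STORE 1  -9
PUSH -7  -9 -7
MUL      63
DUP      63 63
SWAP     63 63
NEG      63 -63
GT       1
DUP      1 1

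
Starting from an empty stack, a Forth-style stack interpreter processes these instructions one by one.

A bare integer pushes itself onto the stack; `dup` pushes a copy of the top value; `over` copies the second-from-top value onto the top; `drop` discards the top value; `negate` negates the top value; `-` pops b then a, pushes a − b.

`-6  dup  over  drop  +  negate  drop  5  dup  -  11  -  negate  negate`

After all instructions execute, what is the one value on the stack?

-11

-6     : [-6]
dup    : [-6, -6]
over   : [-6, -6, -6]
drop   : [-6, -6]
+      : [-12]
negate : [12]
drop   : []
5      : [5]
dup    : [5, 5]
-      : [0]
11     : [0, 11]
-      : [-11]
negate : [11]
negate : [-11]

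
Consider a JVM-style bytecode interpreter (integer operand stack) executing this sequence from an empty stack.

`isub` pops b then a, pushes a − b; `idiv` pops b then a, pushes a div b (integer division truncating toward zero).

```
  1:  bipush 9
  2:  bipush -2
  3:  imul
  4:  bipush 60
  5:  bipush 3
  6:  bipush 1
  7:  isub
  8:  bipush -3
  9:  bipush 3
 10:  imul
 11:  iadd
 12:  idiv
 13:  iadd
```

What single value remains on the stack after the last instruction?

-26

bipush 9  → [9]
bipush -2 → [9, -2]
imul      → [-18]
bipush 60 → [-18, 60]
bipush 3  → [-18, 60, 3]
bipush 1  → [-18, 60, 3, 1]
isub      → [-18, 60, 2]
bipush -3 → [-18, 60, 2, -3]
bipush 3  → [-18, 60, 2, -3, 3]
imul      → [-18, 60, 2, -9]
iadd      → [-18, 60, -7]
idiv      → [-18, -8]
iadd      → [-26]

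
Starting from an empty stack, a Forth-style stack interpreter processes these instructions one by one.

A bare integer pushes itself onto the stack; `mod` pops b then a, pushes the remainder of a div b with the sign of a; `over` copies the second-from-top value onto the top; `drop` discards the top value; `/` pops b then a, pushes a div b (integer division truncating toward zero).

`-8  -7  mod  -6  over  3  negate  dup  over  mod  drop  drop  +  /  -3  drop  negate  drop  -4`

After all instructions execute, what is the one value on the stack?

-8      -8
-7      -8 -7
mod     -1
-6      -1 -6
over    -1 -6 -1
3       -1 -6 -1 3
negate  -1 -6 -1 -3
dup     -1 -6 -1 -3 -3
over    -1 -6 -1 -3 -3 -3
mod     -1 -6 -1 -3 0
drop    -1 -6 -1 -3
drop    -1 -6 -1
+       -1 -7
/       0
-3      0 -3
drop    0
negate  0
drop    (empty)
-4      -4

-4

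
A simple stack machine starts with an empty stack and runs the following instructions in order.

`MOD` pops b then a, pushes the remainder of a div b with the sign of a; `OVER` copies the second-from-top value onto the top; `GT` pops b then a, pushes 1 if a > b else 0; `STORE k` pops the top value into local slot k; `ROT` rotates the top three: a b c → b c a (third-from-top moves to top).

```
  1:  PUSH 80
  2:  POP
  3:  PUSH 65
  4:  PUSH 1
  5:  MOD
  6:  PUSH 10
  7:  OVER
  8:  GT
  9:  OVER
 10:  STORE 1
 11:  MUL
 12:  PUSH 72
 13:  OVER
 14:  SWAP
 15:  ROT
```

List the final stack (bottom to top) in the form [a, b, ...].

[0, 72, 0]

PUSH 80  [80]
POP      []
PUSH 65  [65]
PUSH 1   [65, 1]
MOD      [0]
PUSH 10  [0, 10]
OVER     [0, 10, 0]
GT       [0, 1]
OVER     [0, 1, 0]
STORE 1  [0, 1]
MUL      [0]
PUSH 72  [0, 72]
OVER     [0, 72, 0]
SWAP     [0, 0, 72]
ROT      [0, 72, 0]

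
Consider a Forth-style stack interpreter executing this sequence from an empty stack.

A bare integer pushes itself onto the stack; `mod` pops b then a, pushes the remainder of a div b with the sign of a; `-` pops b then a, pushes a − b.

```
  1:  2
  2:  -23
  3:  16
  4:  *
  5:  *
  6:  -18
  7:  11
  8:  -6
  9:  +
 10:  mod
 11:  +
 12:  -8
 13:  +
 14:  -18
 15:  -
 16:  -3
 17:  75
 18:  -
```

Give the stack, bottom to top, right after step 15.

2   → 2
-23 → 2 -23
16  → 2 -23 16
*   → 2 -368
*   → -736
-18 → -736 -18
11  → -736 -18 11
-6  → -736 -18 11 -6
+   → -736 -18 5
mod → -736 -3
+   → -739
-8  → -739 -8
+   → -747
-18 → -747 -18
-   → -729

[-729]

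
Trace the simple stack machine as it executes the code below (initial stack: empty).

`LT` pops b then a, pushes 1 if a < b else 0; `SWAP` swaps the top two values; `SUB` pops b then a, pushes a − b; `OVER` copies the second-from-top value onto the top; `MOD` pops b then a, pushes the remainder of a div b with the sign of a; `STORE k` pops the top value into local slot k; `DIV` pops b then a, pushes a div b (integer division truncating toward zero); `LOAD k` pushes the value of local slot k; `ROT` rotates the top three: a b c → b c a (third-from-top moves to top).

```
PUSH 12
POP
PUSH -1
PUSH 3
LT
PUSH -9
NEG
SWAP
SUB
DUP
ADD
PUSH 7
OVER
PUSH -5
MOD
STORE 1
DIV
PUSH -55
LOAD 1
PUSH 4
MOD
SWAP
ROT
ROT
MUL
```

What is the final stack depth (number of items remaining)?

PUSH 12   12
POP       (empty)
PUSH -1   -1
PUSH 3    -1 3
LT        1
PUSH -9   1 -9
NEG       1 9
SWAP      9 1
SUB       8
DUP       8 8
ADD       16
PUSH 7    16 7
OVER      16 7 16
PUSH -5   16 7 16 -5
MOD       16 7 1
STORE 1   16 7
DIV       2
PUSH -55  2 -55
LOAD 1    2 -55 1
PUSH 4    2 -55 1 4
MOD       2 -55 1
SWAP      2 1 -55
ROT       1 -55 2
ROT       -55 2 1
MUL       -55 2

2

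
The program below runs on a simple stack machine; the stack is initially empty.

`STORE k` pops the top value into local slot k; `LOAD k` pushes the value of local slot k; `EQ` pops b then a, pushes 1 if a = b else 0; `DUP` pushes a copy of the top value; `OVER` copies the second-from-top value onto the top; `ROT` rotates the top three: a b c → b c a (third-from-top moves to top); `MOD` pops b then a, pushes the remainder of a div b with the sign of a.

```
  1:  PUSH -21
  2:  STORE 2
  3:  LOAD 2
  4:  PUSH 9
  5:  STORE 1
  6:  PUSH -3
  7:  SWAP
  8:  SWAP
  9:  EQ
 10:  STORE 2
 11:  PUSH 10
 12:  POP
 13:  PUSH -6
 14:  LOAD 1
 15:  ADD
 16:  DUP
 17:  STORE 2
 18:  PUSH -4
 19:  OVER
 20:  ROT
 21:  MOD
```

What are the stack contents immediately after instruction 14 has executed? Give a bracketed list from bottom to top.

[-6, 9]

PUSH -21 : -21
STORE 2  : (empty)
LOAD 2   : -21
PUSH 9   : -21 9
STORE 1  : -21
PUSH -3  : -21 -3
SWAP     : -3 -21
SWAP     : -21 -3
EQ       : 0
STORE 2  : (empty)
PUSH 10  : 10
POP      : (empty)
PUSH -6  : -6
LOAD 1   : -6 9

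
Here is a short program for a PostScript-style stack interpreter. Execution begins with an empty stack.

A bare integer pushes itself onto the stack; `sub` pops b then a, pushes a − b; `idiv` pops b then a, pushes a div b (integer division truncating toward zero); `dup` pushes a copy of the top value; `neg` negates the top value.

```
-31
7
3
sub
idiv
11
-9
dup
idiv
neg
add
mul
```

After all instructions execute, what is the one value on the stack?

-31  : -31
7    : -31 7
3    : -31 7 3
sub  : -31 4
idiv : -7
11   : -7 11
-9   : -7 11 -9
dup  : -7 11 -9 -9
idiv : -7 11 1
neg  : -7 11 -1
add  : -7 10
mul  : -70

-70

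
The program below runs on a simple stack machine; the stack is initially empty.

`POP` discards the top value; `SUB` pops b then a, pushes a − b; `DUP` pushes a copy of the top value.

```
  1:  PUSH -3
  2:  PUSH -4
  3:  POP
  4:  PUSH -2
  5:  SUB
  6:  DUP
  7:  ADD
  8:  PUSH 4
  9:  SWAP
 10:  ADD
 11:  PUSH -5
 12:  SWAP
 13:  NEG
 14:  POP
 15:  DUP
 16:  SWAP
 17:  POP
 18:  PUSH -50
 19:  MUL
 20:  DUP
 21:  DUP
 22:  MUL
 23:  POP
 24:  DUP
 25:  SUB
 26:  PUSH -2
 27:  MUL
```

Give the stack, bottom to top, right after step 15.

[-5, -5]

PUSH -3  -3
PUSH -4  -3 -4
POP      -3
PUSH -2  -3 -2
SUB      -1
DUP      -1 -1
ADD      -2
PUSH 4   -2 4
SWAP     4 -2
ADD      2
PUSH -5  2 -5
SWAP     -5 2
NEG      -5 -2
POP      -5
DUP      -5 -5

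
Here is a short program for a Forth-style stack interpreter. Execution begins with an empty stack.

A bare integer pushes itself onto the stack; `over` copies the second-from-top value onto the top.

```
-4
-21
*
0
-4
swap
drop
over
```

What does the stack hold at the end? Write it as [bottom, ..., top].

-4    -4
-21   -4 -21
*     84
0     84 0
-4    84 0 -4
swap  84 -4 0
drop  84 -4
over  84 -4 84

[84, -4, 84]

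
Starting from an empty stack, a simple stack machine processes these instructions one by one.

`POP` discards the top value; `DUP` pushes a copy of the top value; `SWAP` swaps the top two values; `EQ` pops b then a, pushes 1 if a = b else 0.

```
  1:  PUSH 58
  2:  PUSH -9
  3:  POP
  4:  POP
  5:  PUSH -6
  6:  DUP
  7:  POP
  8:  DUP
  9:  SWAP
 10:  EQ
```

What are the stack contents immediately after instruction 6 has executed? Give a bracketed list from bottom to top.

[-6, -6]

PUSH 58 -> [58]
PUSH -9 -> [58, -9]
POP     -> [58]
POP     -> []
PUSH -6 -> [-6]
DUP     -> [-6, -6]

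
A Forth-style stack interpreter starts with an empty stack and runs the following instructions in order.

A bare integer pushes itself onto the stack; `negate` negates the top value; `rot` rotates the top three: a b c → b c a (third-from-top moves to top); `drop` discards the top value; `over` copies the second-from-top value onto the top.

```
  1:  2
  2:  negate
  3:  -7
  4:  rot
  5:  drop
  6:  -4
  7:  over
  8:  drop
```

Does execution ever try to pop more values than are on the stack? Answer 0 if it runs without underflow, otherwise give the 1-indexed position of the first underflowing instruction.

4

2      -> [2]
negate -> [-2]
-7     -> [-2, -7]
rot  — needs 3 operands, stack has 2 → underflow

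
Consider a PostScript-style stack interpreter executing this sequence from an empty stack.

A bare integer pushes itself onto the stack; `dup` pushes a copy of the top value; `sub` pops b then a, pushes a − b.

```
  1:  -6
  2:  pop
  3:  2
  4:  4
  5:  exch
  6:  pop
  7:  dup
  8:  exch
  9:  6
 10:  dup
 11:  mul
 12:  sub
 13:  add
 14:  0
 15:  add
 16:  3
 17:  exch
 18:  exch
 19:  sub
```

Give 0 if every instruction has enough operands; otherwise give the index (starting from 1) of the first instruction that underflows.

0

-6   : [-6]
pop  : []
2    : [2]
4    : [2, 4]
exch : [4, 2]
pop  : [4]
dup  : [4, 4]
exch : [4, 4]
6    : [4, 4, 6]
dup  : [4, 4, 6, 6]
mul  : [4, 4, 36]
sub  : [4, -32]
add  : [-28]
0    : [-28, 0]
add  : [-28]
3    : [-28, 3]
exch : [3, -28]
exch : [-28, 3]
sub  : [-31]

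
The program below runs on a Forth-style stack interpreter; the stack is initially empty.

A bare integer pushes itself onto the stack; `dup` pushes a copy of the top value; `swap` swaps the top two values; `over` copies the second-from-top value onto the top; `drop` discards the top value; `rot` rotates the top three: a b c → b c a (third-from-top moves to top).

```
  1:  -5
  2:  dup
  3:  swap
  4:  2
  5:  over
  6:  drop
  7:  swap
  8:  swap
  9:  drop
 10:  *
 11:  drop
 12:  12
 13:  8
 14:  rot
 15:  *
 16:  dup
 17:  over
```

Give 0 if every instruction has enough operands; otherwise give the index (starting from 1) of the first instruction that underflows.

-5   -> [-5]
dup  -> [-5, -5]
swap -> [-5, -5]
2    -> [-5, -5, 2]
over -> [-5, -5, 2, -5]
drop -> [-5, -5, 2]
swap -> [-5, 2, -5]
swap -> [-5, -5, 2]
drop -> [-5, -5]
*    -> [25]
drop -> []
12   -> [12]
8    -> [12, 8]
rot  — needs 3 operands, stack has 2 → underflow

14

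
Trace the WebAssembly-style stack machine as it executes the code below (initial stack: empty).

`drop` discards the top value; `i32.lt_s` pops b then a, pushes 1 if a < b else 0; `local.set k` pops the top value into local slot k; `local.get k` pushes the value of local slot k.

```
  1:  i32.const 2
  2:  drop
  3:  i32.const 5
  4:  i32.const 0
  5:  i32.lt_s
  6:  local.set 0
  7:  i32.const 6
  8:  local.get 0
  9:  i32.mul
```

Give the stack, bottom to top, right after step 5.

i32.const 2 → 2
drop        → (empty)
i32.const 5 → 5
i32.const 0 → 5 0
i32.lt_s    → 0

[0]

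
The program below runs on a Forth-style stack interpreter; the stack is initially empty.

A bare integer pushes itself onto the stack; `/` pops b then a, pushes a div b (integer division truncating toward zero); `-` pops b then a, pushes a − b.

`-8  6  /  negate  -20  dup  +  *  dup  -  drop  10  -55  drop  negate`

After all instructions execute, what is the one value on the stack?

-8     -> [-8]
6      -> [-8, 6]
/      -> [-1]
negate -> [1]
-20    -> [1, -20]
dup    -> [1, -20, -20]
+      -> [1, -40]
*      -> [-40]
dup    -> [-40, -40]
-      -> [0]
drop   -> []
10     -> [10]
-55    -> [10, -55]
drop   -> [10]
negate -> [-10]

-10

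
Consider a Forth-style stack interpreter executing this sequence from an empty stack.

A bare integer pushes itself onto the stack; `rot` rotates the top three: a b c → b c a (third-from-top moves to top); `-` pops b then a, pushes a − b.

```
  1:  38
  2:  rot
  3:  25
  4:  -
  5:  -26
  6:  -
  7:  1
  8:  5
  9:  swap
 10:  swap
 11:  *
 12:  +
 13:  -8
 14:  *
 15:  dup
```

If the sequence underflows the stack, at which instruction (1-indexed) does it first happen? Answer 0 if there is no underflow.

2

38 -> 38
rot  — needs 3 operands, stack has 1 → underflow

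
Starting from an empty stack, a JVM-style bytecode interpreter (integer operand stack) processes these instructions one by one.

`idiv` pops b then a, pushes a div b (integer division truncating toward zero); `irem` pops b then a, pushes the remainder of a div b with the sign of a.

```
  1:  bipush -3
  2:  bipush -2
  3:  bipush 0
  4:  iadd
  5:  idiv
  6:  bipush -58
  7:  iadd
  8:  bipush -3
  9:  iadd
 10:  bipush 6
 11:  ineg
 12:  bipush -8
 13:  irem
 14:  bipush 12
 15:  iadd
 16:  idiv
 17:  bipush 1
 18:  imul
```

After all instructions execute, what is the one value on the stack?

-10

bipush -3  -> -3
bipush -2  -> -3 -2
bipush 0   -> -3 -2 0
iadd       -> -3 -2
idiv       -> 1
bipush -58 -> 1 -58
iadd       -> -57
bipush -3  -> -57 -3
iadd       -> -60
bipush 6   -> -60 6
ineg       -> -60 -6
bipush -8  -> -60 -6 -8
irem       -> -60 -6
bipush 12  -> -60 -6 12
iadd       -> -60 6
idiv       -> -10
bipush 1   -> -10 1
imul       -> -10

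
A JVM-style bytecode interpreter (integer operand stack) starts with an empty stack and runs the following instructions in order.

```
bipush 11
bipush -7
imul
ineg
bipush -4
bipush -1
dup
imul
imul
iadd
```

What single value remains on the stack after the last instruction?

bipush 11 : [11]
bipush -7 : [11, -7]
imul      : [-77]
ineg      : [77]
bipush -4 : [77, -4]
bipush -1 : [77, -4, -1]
dup       : [77, -4, -1, -1]
imul      : [77, -4, 1]
imul      : [77, -4]
iadd      : [73]

73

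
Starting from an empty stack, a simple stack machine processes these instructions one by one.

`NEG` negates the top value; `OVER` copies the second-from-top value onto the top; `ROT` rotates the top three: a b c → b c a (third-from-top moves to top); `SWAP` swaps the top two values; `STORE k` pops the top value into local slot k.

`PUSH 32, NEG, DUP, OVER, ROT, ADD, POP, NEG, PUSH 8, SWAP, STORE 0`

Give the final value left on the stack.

8

PUSH 32  [32]
NEG      [-32]
DUP      [-32, -32]
OVER     [-32, -32, -32]
ROT      [-32, -32, -32]
ADD      [-32, -64]
POP      [-32]
NEG      [32]
PUSH 8   [32, 8]
SWAP     [8, 32]
STORE 0  [8]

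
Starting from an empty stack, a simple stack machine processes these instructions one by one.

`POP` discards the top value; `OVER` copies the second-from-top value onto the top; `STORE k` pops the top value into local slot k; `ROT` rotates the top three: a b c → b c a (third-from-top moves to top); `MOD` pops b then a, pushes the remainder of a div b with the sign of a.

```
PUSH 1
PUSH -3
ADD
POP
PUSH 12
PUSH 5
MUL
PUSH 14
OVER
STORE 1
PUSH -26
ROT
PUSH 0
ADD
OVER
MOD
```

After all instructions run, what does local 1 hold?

PUSH 1   : [1]
PUSH -3  : [1, -3]
ADD      : [-2]
POP      : []
PUSH 12  : [12]
PUSH 5   : [12, 5]
MUL      : [60]
PUSH 14  : [60, 14]
OVER     : [60, 14, 60]
STORE 1  : [60, 14]
PUSH -26 : [60, 14, -26]
ROT      : [14, -26, 60]
PUSH 0   : [14, -26, 60, 0]
ADD      : [14, -26, 60]
OVER     : [14, -26, 60, -26]
MOD      : [14, -26, 8]

60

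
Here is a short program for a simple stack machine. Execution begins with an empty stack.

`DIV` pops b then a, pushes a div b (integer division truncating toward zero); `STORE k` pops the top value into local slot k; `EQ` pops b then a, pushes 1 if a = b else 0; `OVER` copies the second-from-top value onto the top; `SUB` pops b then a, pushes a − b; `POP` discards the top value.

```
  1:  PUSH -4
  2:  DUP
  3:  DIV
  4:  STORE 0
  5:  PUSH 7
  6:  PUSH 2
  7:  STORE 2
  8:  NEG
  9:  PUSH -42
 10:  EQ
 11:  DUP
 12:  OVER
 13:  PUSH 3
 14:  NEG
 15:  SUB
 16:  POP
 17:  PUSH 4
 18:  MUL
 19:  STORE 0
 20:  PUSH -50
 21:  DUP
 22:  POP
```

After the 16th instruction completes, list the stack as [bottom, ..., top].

[0, 0]

PUSH -4  : -4
DUP      : -4 -4
DIV      : 1
STORE 0  : (empty)
PUSH 7   : 7
PUSH 2   : 7 2
STORE 2  : 7
NEG      : -7
PUSH -42 : -7 -42
EQ       : 0
DUP      : 0 0
OVER     : 0 0 0
PUSH 3   : 0 0 0 3
NEG      : 0 0 0 -3
SUB      : 0 0 3
POP      : 0 0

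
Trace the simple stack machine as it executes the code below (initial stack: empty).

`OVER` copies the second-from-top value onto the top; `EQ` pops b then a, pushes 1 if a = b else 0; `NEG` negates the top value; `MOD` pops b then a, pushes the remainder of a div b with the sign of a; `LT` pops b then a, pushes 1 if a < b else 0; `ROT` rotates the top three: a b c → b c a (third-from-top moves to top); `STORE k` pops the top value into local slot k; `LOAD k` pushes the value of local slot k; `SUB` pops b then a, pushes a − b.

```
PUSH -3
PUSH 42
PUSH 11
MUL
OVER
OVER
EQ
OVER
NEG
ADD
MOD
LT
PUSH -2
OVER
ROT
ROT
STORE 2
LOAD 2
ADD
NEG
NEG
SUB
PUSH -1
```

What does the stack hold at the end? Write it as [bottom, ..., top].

[2, -1]

PUSH -3 → -3
PUSH 42 → -3 42
PUSH 11 → -3 42 11
MUL     → -3 462
OVER    → -3 462 -3
OVER    → -3 462 -3 462
EQ      → -3 462 0
OVER    → -3 462 0 462
NEG     → -3 462 0 -462
ADD     → -3 462 -462
MOD     → -3 0
LT      → 1
PUSH -2 → 1 -2
OVER    → 1 -2 1
ROT     → -2 1 1
ROT     → 1 1 -2
STORE 2 → 1 1
LOAD 2  → 1 1 -2
ADD     → 1 -1
NEG     → 1 1
NEG     → 1 -1
SUB     → 2
PUSH -1 → 2 -1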